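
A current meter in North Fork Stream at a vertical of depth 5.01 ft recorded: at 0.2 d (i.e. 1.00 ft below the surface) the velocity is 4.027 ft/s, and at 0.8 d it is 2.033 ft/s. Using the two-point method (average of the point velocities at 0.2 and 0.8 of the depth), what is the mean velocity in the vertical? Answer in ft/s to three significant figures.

v̄ = (4.027 + 2.033) / 2 = 3.030 ft/s

3.03 ft/s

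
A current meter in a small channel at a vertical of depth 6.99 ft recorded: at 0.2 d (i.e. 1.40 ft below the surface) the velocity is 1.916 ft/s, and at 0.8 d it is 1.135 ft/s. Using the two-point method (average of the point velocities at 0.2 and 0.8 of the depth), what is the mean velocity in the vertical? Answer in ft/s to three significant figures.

v̄ = (1.916 + 1.135) / 2 = 1.526 ft/s

1.53 ft/s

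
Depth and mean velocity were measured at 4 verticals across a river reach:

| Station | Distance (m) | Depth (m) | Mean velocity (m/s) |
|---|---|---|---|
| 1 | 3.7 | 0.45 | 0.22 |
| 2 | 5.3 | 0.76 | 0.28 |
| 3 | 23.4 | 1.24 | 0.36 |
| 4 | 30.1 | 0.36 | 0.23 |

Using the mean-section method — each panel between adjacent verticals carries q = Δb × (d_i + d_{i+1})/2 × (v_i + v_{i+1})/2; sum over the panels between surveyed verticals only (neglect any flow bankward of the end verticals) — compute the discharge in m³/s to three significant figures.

7.62 m³/s

Panel 1-2: Δb = 1.6 m, d̄ = (0.45+0.76)/2 = 0.605, v̄ = (0.22+0.28)/2 = 0.25 → q = 1.6×0.605×0.25 = 0.2420 m³/s
Panel 2-3: Δb = 18.1 m, d̄ = (0.76+1.24)/2 = 1, v̄ = (0.28+0.36)/2 = 0.32 → q = 18.1×1×0.32 = 5.792 m³/s
Panel 3-4: Δb = 6.7 m, d̄ = (1.24+0.36)/2 = 0.8, v̄ = (0.36+0.23)/2 = 0.295 → q = 6.7×0.8×0.295 = 1.581 m³/s
Q = Σ q = 7.615 m³/s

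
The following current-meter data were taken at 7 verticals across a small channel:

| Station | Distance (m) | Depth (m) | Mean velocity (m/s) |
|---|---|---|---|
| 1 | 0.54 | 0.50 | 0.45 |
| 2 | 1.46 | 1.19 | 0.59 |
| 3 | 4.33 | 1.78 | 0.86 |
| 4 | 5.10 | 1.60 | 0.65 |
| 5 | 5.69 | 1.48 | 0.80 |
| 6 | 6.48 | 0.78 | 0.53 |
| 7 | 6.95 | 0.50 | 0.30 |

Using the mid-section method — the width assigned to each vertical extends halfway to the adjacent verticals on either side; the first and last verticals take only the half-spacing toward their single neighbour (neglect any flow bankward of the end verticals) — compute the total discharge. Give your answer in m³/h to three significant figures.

w_1 = (1.46 − 0.54)/2 = 0.46 m; q_1 = 0.45 × 0.50 × 0.46 = 0.1035 m³/s
w_2 = (4.33 − 0.54)/2 = 1.895 m; q_2 = 0.59 × 1.19 × 1.895 = 1.330 m³/s
w_3 = (5.10 − 1.46)/2 = 1.82 m; q_3 = 0.86 × 1.78 × 1.82 = 2.786 m³/s
w_4 = (5.69 − 4.33)/2 = 0.68 m; q_4 = 0.65 × 1.60 × 0.68 = 0.7072 m³/s
w_5 = (6.48 − 5.10)/2 = 0.69 m; q_5 = 0.80 × 1.48 × 0.69 = 0.8170 m³/s
w_6 = (6.95 − 5.69)/2 = 0.63 m; q_6 = 0.53 × 0.78 × 0.63 = 0.2604 m³/s
w_7 = (6.95 − 6.48)/2 = 0.235 m; q_7 = 0.30 × 0.50 × 0.235 = 0.03525 m³/s
Q = Σ qᵢ = 6.040 m³/s
= 6.040 × 3600 = 21740 m³/h

21700 m³/h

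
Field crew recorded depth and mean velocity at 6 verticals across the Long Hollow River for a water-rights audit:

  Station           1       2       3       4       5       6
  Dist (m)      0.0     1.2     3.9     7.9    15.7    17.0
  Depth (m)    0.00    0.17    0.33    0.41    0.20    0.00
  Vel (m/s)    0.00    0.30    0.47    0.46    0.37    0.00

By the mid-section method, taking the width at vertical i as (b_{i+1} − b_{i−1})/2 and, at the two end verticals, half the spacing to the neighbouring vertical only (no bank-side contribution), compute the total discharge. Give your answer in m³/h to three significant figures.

w_2 = (3.9 − 0.0)/2 = 1.95 m; q_2 = 0.30 × 0.17 × 1.95 = 0.09945 m³/s
w_3 = (7.9 − 1.2)/2 = 3.35 m; q_3 = 0.47 × 0.33 × 3.35 = 0.5196 m³/s
w_4 = (15.7 − 3.9)/2 = 5.9 m; q_4 = 0.46 × 0.41 × 5.9 = 1.113 m³/s
w_5 = (17.0 − 7.9)/2 = 4.55 m; q_5 = 0.37 × 0.20 × 4.55 = 0.3367 m³/s
Stations 1, 6 contribute zero (depth or velocity is 0).
Q = Σ qᵢ = 2.068 m³/s
= 2.068 × 3600 = 7447 m³/h

7450 m³/h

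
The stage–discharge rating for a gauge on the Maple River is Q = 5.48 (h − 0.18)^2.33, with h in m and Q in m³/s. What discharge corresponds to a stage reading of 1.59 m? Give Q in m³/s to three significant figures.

12.2 m³/s

Q = 5.48 × (1.59 − 0.18)^2.33 = 5.48 × 1.41^2.33 = 12.20 m³/s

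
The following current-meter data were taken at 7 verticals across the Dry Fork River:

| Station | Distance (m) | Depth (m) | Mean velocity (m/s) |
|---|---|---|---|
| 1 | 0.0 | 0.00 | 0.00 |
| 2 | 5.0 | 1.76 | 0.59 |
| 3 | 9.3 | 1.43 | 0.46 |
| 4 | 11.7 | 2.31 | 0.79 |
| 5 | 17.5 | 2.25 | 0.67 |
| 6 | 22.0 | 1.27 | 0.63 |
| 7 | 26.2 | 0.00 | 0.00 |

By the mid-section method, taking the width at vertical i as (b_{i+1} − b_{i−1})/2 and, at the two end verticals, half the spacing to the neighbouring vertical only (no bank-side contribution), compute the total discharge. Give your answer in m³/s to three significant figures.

w_2 = (9.3 − 0.0)/2 = 4.65 m; q_2 = 0.59 × 1.76 × 4.65 = 4.829 m³/s
w_3 = (11.7 − 5.0)/2 = 3.35 m; q_3 = 0.46 × 1.43 × 3.35 = 2.204 m³/s
w_4 = (17.5 − 9.3)/2 = 4.1 m; q_4 = 0.79 × 2.31 × 4.1 = 7.482 m³/s
w_5 = (22.0 − 11.7)/2 = 5.15 m; q_5 = 0.67 × 2.25 × 5.15 = 7.764 m³/s
w_6 = (26.2 − 17.5)/2 = 4.35 m; q_6 = 0.63 × 1.27 × 4.35 = 3.480 m³/s
Stations 1, 7 contribute zero (depth or velocity is 0).
Q = Σ qᵢ = 25.76 m³/s

25.8 m³/s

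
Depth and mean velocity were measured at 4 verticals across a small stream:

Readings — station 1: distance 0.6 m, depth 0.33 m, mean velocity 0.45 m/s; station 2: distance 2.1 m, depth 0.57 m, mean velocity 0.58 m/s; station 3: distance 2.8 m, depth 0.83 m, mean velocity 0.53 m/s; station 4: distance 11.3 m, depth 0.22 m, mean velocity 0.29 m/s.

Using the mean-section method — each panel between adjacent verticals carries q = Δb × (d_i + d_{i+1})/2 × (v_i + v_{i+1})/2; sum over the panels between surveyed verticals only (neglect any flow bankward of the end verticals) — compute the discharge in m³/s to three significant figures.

2.45 m³/s

Panel 1-2: Δb = 1.5 m, d̄ = (0.33+0.57)/2 = 0.45, v̄ = (0.45+0.58)/2 = 0.515 → q = 1.5×0.45×0.515 = 0.3476 m³/s
Panel 2-3: Δb = 0.7 m, d̄ = (0.57+0.83)/2 = 0.7, v̄ = (0.58+0.53)/2 = 0.555 → q = 0.7×0.7×0.555 = 0.2720 m³/s
Panel 3-4: Δb = 8.5 m, d̄ = (0.83+0.22)/2 = 0.525, v̄ = (0.53+0.29)/2 = 0.41 → q = 8.5×0.525×0.41 = 1.830 m³/s
Q = Σ q = 2.449 m³/s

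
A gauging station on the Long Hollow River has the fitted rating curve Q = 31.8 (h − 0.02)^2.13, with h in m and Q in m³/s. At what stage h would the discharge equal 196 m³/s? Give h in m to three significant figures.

2.37 m

h − h₀ = (Q/C)^(1/b) = (196/31.8)^(1/2.13) = 2.349 m
h = 0.02 + 2.349 = 2.369 m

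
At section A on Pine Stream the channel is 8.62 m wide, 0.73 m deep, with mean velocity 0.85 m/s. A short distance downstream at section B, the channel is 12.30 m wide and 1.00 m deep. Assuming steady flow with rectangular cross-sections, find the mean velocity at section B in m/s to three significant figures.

Q = A₁V₁ = (8.62×0.73) × 0.85 = 5.349 m³/s
A₂ = 12.30 × 1.00 = 12.30 m²
V₂ = Q/A₂ = 5.349/12.30 = 0.4349 m/s

0.435 m/s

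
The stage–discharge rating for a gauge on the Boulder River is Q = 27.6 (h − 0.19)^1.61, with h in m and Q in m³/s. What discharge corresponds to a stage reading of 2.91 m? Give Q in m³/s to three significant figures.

138 m³/s

Q = 27.6 × (2.91 − 0.19)^1.61 = 27.6 × 2.72^1.61 = 138.2 m³/s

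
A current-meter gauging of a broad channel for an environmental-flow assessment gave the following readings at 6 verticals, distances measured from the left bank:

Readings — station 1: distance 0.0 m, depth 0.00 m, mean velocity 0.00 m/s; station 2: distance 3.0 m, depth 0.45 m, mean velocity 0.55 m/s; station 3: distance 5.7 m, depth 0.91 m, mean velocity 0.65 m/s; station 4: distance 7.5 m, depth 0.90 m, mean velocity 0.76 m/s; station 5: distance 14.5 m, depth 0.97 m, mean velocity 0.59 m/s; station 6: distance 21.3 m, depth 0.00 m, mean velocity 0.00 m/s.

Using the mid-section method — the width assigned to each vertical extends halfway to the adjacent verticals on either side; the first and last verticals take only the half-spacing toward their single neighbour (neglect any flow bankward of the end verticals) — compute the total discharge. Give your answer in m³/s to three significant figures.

8.99 m³/s

w_2 = (5.7 − 0.0)/2 = 2.85 m; q_2 = 0.55 × 0.45 × 2.85 = 0.7054 m³/s
w_3 = (7.5 − 3.0)/2 = 2.25 m; q_3 = 0.65 × 0.91 × 2.25 = 1.331 m³/s
w_4 = (14.5 − 5.7)/2 = 4.4 m; q_4 = 0.76 × 0.90 × 4.4 = 3.010 m³/s
w_5 = (21.3 − 7.5)/2 = 6.9 m; q_5 = 0.59 × 0.97 × 6.9 = 3.949 m³/s
Stations 1, 6 contribute zero (depth or velocity is 0).
Q = Σ qᵢ = 8.995 m³/s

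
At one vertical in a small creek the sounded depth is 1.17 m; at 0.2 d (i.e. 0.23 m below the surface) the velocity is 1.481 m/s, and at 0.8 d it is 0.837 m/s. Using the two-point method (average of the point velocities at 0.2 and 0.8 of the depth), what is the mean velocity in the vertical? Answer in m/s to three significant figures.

1.16 m/s

v̄ = (1.481 + 0.837) / 2 = 1.159 m/s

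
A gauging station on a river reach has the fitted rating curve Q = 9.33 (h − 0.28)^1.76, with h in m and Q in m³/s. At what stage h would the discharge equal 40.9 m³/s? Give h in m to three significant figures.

h − h₀ = (Q/C)^(1/b) = (40.9/9.33)^(1/1.76) = 2.316 m
h = 0.28 + 2.316 = 2.596 m

2.60 m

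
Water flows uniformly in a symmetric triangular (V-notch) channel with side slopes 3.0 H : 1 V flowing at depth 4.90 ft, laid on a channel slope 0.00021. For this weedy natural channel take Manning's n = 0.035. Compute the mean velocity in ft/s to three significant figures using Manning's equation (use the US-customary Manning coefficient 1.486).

1.08 ft/s

A = z·y² = 3.0×4.90² = 72.03 ft²
P = 2y√(1+z²) = 2×4.90×√(1+3.0²) = 30.99 ft
R = A/P = 72.03/30.99 = 2.324 ft
Q = (1.486/n)·A·R^(2/3)·S^(1/2) = (1.486/0.035) × 72.03 × 2.324^(2/3) × 0.00021^(1/2) = 77.76 ft³/s
V = Q/A = 77.76/72.03 = 1.080 ft/s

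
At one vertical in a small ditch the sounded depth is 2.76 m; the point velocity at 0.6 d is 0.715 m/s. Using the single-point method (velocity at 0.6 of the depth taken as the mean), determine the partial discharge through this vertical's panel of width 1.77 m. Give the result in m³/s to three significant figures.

v̄ = v₀.₆ = 0.715 m/s
q = v̄ × d × w = 0.7150 × 2.76 × 1.77 = 3.493 m³/s

3.49 m³/s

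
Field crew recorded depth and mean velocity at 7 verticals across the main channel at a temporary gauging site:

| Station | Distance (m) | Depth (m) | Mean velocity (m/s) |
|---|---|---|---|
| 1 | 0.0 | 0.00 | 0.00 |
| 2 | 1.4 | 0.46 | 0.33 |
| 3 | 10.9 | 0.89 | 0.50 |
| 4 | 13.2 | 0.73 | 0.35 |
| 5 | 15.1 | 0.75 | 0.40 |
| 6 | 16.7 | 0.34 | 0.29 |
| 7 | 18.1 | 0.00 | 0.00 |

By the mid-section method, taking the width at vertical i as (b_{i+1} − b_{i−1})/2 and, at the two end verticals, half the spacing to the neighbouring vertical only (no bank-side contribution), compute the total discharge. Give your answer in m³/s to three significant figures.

w_2 = (10.9 − 0.0)/2 = 5.45 m; q_2 = 0.33 × 0.46 × 5.45 = 0.8273 m³/s
w_3 = (13.2 − 1.4)/2 = 5.9 m; q_3 = 0.50 × 0.89 × 5.9 = 2.626 m³/s
w_4 = (15.1 − 10.9)/2 = 2.1 m; q_4 = 0.35 × 0.73 × 2.1 = 0.5366 m³/s
w_5 = (16.7 − 13.2)/2 = 1.75 m; q_5 = 0.40 × 0.75 × 1.75 = 0.5250 m³/s
w_6 = (18.1 − 15.1)/2 = 1.5 m; q_6 = 0.29 × 0.34 × 1.5 = 0.1479 m³/s
Stations 1, 7 contribute zero (depth or velocity is 0).
Q = Σ qᵢ = 4.662 m³/s

4.66 m³/s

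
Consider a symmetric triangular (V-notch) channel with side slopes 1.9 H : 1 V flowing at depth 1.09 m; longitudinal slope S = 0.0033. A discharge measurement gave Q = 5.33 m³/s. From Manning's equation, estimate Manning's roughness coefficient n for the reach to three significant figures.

A = z·y² = 1.9×1.09² = 2.257 m²
P = 2y√(1+z²) = 2×1.09×√(1+1.9²) = 4.681 m
R = A/P = 2.257/4.681 = 0.4823 m
n = (1/Q)·A·R^(2/3)·S^(1/2) = (1/5.33) × 2.257 × 0.6150 × 0.05745 = 0.01496

0.0150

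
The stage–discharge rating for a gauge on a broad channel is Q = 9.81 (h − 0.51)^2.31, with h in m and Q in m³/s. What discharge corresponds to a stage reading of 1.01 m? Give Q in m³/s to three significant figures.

Q = 9.81 × (1.01 − 0.51)^2.31 = 9.81 × 0.5^2.31 = 1.978 m³/s

1.98 m³/s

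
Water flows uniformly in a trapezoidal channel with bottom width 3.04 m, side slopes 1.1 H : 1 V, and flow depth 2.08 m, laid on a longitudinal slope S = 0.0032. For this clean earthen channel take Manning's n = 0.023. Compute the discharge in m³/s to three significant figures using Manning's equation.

A = (b + z·y)·y = (3.04 + 1.1×2.08)×2.08 = 11.08 m²
P = b + 2y√(1+z²) = 3.04 + 2×2.08×√(1+1.1²) = 9.224 m
R = A/P = 11.08/9.224 = 1.201 m
Q = (1/n)·A·R^(2/3)·S^(1/2) = (1/0.023) × 11.08 × 1.201^(2/3) × 0.0032^(1/2) = 30.80 m³/s

30.8 m³/s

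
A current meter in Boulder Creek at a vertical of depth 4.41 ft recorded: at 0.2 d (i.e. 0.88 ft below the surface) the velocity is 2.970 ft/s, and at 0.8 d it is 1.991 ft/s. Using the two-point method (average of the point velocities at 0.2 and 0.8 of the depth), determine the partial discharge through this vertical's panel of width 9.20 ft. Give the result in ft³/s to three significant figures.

v̄ = (2.970 + 1.991) / 2 = 2.481 ft/s
q = v̄ × d × w = 2.481 × 4.41 × 9.20 = 100.6 ft³/s

101 ft³/s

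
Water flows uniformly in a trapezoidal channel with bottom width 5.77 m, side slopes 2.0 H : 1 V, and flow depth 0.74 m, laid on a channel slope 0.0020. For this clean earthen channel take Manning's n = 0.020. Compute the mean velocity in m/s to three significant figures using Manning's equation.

1.57 m/s

A = (b + z·y)·y = (5.77 + 2.0×0.74)×0.74 = 5.365 m²
P = b + 2y√(1+z²) = 5.77 + 2×0.74×√(1+2.0²) = 9.079 m
R = A/P = 5.365/9.079 = 0.5909 m
Q = (1/n)·A·R^(2/3)·S^(1/2) = (1/0.020) × 5.365 × 0.5909^(2/3) × 0.0020^(1/2) = 8.448 m³/s
V = Q/A = 8.448/5.365 = 1.575 m/s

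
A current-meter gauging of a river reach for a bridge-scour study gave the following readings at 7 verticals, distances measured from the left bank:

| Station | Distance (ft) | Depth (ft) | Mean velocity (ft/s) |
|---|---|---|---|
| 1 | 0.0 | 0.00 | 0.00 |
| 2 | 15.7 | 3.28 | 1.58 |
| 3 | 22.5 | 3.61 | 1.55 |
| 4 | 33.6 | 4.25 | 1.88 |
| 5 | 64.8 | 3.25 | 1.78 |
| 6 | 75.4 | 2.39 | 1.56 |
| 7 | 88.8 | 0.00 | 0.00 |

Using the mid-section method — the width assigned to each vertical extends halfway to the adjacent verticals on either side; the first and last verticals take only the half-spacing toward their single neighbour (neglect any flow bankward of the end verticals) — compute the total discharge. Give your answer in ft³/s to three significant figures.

443 ft³/s

w_2 = (22.5 − 0.0)/2 = 11.25 ft; q_2 = 1.58 × 3.28 × 11.25 = 58.30 ft³/s
w_3 = (33.6 − 15.7)/2 = 8.95 ft; q_3 = 1.55 × 3.61 × 8.95 = 50.08 ft³/s
w_4 = (64.8 − 22.5)/2 = 21.15 ft; q_4 = 1.88 × 4.25 × 21.15 = 169.0 ft³/s
w_5 = (75.4 − 33.6)/2 = 20.9 ft; q_5 = 1.78 × 3.25 × 20.9 = 120.9 ft³/s
w_6 = (88.8 − 64.8)/2 = 12 ft; q_6 = 1.56 × 2.39 × 12 = 44.74 ft³/s
Stations 1, 7 contribute zero (depth or velocity is 0).
Q = Σ qᵢ = 443.0 ft³/s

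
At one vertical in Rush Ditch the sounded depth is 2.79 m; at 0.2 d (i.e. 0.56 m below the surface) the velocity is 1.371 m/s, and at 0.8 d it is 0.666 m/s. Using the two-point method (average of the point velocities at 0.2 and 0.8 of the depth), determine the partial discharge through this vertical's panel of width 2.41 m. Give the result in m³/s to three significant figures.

6.85 m³/s

v̄ = (1.371 + 0.666) / 2 = 1.019 m/s
q = v̄ × d × w = 1.019 × 2.79 × 2.41 = 6.848 m³/s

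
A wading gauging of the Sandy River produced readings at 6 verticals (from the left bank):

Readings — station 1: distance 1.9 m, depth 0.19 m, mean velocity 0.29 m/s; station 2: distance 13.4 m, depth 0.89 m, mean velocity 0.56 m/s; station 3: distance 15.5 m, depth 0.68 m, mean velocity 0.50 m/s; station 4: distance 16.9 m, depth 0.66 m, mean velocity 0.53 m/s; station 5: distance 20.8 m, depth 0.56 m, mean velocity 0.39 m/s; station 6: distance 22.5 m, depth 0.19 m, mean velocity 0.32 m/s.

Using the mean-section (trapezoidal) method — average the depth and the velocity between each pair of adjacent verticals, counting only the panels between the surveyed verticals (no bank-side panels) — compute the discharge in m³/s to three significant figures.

5.32 m³/s

Panel 1-2: Δb = 11.5 m, d̄ = (0.19+0.89)/2 = 0.54, v̄ = (0.29+0.56)/2 = 0.425 → q = 11.5×0.54×0.425 = 2.639 m³/s
Panel 2-3: Δb = 2.1 m, d̄ = (0.89+0.68)/2 = 0.785, v̄ = (0.56+0.50)/2 = 0.53 → q = 2.1×0.785×0.53 = 0.8737 m³/s
Panel 3-4: Δb = 1.4 m, d̄ = (0.68+0.66)/2 = 0.67, v̄ = (0.50+0.53)/2 = 0.515 → q = 1.4×0.67×0.515 = 0.4831 m³/s
Panel 4-5: Δb = 3.9 m, d̄ = (0.66+0.56)/2 = 0.61, v̄ = (0.53+0.39)/2 = 0.46 → q = 3.9×0.61×0.46 = 1.094 m³/s
Panel 5-6: Δb = 1.7 m, d̄ = (0.56+0.19)/2 = 0.375, v̄ = (0.39+0.32)/2 = 0.355 → q = 1.7×0.375×0.355 = 0.2263 m³/s
Q = Σ q = 5.317 m³/s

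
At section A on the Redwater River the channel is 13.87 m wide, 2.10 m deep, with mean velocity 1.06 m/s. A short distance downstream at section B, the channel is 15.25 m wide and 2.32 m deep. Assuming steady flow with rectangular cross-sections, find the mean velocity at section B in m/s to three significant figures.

0.873 m/s

Q = A₁V₁ = (13.87×2.10) × 1.06 = 30.87 m³/s
A₂ = 15.25 × 2.32 = 35.38 m²
V₂ = Q/A₂ = 30.87/35.38 = 0.8727 m/s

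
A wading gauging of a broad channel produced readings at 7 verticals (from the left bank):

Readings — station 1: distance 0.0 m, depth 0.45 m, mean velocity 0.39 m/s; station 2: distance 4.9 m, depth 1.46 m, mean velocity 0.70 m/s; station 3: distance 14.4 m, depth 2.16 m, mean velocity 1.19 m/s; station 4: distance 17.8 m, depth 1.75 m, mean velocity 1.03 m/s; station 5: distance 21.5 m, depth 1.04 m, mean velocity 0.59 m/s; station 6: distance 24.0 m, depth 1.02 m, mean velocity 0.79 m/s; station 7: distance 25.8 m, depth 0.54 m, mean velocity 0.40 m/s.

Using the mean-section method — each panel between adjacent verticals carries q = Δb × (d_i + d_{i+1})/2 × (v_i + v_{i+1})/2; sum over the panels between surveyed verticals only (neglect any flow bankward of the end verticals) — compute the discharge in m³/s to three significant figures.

33.0 m³/s

Panel 1-2: Δb = 4.9 m, d̄ = (0.45+1.46)/2 = 0.955, v̄ = (0.39+0.70)/2 = 0.545 → q = 4.9×0.955×0.545 = 2.550 m³/s
Panel 2-3: Δb = 9.5 m, d̄ = (1.46+2.16)/2 = 1.81, v̄ = (0.70+1.19)/2 = 0.945 → q = 9.5×1.81×0.945 = 16.25 m³/s
Panel 3-4: Δb = 3.4 m, d̄ = (2.16+1.75)/2 = 1.955, v̄ = (1.19+1.03)/2 = 1.11 → q = 3.4×1.955×1.11 = 7.378 m³/s
Panel 4-5: Δb = 3.7 m, d̄ = (1.75+1.04)/2 = 1.395, v̄ = (1.03+0.59)/2 = 0.81 → q = 3.7×1.395×0.81 = 4.181 m³/s
Panel 5-6: Δb = 2.5 m, d̄ = (1.04+1.02)/2 = 1.03, v̄ = (0.59+0.79)/2 = 0.69 → q = 2.5×1.03×0.69 = 1.777 m³/s
Panel 6-7: Δb = 1.8 m, d̄ = (1.02+0.54)/2 = 0.78, v̄ = (0.79+0.40)/2 = 0.595 → q = 1.8×0.78×0.595 = 0.8354 m³/s
Q = Σ q = 32.97 m³/s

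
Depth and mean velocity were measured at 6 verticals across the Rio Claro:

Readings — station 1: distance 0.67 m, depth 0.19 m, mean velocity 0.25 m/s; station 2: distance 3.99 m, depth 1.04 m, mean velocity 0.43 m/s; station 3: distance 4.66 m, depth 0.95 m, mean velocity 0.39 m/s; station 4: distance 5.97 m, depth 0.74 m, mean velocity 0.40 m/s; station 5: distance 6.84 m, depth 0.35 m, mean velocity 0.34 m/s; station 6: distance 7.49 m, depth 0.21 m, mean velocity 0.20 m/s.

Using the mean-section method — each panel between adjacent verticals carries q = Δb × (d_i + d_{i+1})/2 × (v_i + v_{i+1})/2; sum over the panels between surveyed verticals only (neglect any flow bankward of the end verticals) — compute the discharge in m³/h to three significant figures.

Panel 1-2: Δb = 3.32 m, d̄ = (0.19+1.04)/2 = 0.615, v̄ = (0.25+0.43)/2 = 0.34 → q = 3.32×0.615×0.34 = 0.6942 m³/s
Panel 2-3: Δb = 0.67 m, d̄ = (1.04+0.95)/2 = 0.995, v̄ = (0.43+0.39)/2 = 0.41 → q = 0.67×0.995×0.41 = 0.2733 m³/s
Panel 3-4: Δb = 1.31 m, d̄ = (0.95+0.74)/2 = 0.845, v̄ = (0.39+0.40)/2 = 0.395 → q = 1.31×0.845×0.395 = 0.4372 m³/s
Panel 4-5: Δb = 0.87 m, d̄ = (0.74+0.35)/2 = 0.545, v̄ = (0.40+0.34)/2 = 0.37 → q = 0.87×0.545×0.37 = 0.1754 m³/s
Panel 5-6: Δb = 0.65 m, d̄ = (0.35+0.21)/2 = 0.28, v̄ = (0.34+0.20)/2 = 0.27 → q = 0.65×0.28×0.27 = 0.04914 m³/s
Q = Σ q = 1.629 m³/s
= 1.629 × 3600 = 5866 m³/h

5870 m³/h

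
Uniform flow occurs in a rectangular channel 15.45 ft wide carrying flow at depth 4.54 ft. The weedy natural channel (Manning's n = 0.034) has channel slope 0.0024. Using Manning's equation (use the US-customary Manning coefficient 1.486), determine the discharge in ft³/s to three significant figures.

A = b·y = 15.45 × 4.54 = 70.14 ft²
P = b + 2y = 15.45 + 2×4.54 = 24.53 ft
R = A/P = 70.14/24.53 = 2.859 ft
Q = (1.486/n)·A·R^(2/3)·S^(1/2) = (1.486/0.034) × 70.14 × 2.859^(2/3) × 0.0024^(1/2) = 302.6 ft³/s

303 ft³/s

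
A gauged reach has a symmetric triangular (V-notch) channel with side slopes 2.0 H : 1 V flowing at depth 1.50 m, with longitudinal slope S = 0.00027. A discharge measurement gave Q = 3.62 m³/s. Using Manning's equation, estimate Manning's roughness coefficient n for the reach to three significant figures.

A = z·y² = 2.0×1.50² = 4.500 m²
P = 2y√(1+z²) = 2×1.50×√(1+2.0²) = 6.708 m
R = A/P = 4.500/6.708 = 0.6708 m
n = (1/Q)·A·R^(2/3)·S^(1/2) = (1/3.62) × 4.500 × 0.7663 × 0.01643 = 0.01565

0.0157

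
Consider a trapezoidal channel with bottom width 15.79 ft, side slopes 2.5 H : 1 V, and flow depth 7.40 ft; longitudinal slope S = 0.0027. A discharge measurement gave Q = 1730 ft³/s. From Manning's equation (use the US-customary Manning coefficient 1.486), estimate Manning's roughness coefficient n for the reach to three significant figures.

A = (b + z·y)·y = (15.79 + 2.5×7.40)×7.40 = 253.7 ft²
P = b + 2y√(1+z²) = 15.79 + 2×7.40×√(1+2.5²) = 55.64 ft
R = A/P = 253.7/55.64 = 4.560 ft
n = (1.486/Q)·A·R^(2/3)·S^(1/2) = (1.486/1730) × 253.7 × 2.750 × 0.05196 = 0.03115

0.0311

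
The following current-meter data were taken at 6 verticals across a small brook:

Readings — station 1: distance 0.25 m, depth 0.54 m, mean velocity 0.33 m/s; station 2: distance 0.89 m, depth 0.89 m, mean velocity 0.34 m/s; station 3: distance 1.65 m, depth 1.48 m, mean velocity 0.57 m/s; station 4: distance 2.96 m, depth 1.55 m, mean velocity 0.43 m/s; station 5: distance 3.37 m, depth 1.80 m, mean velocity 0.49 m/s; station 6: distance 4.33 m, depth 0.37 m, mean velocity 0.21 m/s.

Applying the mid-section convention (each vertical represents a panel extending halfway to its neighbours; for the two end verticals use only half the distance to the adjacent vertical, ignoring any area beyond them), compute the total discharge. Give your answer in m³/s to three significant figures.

w_1 = (0.89 − 0.25)/2 = 0.32 m; q_1 = 0.33 × 0.54 × 0.32 = 0.05702 m³/s
w_2 = (1.65 − 0.25)/2 = 0.7 m; q_2 = 0.34 × 0.89 × 0.7 = 0.2118 m³/s
w_3 = (2.96 − 0.89)/2 = 1.035 m; q_3 = 0.57 × 1.48 × 1.035 = 0.8731 m³/s
w_4 = (3.37 − 1.65)/2 = 0.86 m; q_4 = 0.43 × 1.55 × 0.86 = 0.5732 m³/s
w_5 = (4.33 − 2.96)/2 = 0.685 m; q_5 = 0.49 × 1.80 × 0.685 = 0.6042 m³/s
w_6 = (4.33 − 3.37)/2 = 0.48 m; q_6 = 0.21 × 0.37 × 0.48 = 0.03730 m³/s
Q = Σ qᵢ = 2.357 m³/s

2.36 m³/s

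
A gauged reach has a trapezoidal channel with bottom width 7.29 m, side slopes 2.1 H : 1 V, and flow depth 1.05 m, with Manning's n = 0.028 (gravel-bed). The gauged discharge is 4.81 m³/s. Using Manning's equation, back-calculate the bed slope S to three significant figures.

0.000238

A = (b + z·y)·y = (7.29 + 2.1×1.05)×1.05 = 9.970 m²
P = b + 2y√(1+z²) = 7.29 + 2×1.05×√(1+2.1²) = 12.17 m
R = A/P = 9.970/12.17 = 0.8189 m
S = (Q·n / (1·A·R^(2/3)))² = (4.81×0.028 / (1×9.970×0.8753))² = 0.0002382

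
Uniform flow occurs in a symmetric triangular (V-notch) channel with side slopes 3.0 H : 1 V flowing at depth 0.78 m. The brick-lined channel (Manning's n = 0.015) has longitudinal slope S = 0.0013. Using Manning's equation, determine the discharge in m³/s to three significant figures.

A = z·y² = 3.0×0.78² = 1.825 m²
P = 2y√(1+z²) = 2×0.78×√(1+3.0²) = 4.933 m
R = A/P = 1.825/4.933 = 0.3700 m
Q = (1/n)·A·R^(2/3)·S^(1/2) = (1/0.015) × 1.825 × 0.3700^(2/3) × 0.0013^(1/2) = 2.261 m³/s

2.26 m³/s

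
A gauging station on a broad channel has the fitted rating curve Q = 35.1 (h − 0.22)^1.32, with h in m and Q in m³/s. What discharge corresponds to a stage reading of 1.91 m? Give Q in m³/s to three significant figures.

Q = 35.1 × (1.91 − 0.22)^1.32 = 35.1 × 1.69^1.32 = 70.16 m³/s

70.2 m³/s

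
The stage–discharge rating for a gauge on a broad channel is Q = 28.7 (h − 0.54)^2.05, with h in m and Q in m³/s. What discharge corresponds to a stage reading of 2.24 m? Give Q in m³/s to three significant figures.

85.2 m³/s

Q = 28.7 × (2.24 − 0.54)^2.05 = 28.7 × 1.7^2.05 = 85.17 m³/s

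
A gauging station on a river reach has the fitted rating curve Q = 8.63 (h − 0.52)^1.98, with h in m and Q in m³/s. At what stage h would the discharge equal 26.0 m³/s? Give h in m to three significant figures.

2.27 m

h − h₀ = (Q/C)^(1/b) = (26.0/8.63)^(1/1.98) = 1.745 m
h = 0.52 + 1.745 = 2.265 m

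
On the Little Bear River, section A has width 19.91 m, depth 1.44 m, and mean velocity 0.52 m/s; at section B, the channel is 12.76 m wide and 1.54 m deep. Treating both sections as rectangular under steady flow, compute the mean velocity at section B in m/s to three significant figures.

0.759 m/s

Q = A₁V₁ = (19.91×1.44) × 0.52 = 14.91 m³/s
A₂ = 12.76 × 1.54 = 19.65 m²
V₂ = Q/A₂ = 14.91/19.65 = 0.7587 m/s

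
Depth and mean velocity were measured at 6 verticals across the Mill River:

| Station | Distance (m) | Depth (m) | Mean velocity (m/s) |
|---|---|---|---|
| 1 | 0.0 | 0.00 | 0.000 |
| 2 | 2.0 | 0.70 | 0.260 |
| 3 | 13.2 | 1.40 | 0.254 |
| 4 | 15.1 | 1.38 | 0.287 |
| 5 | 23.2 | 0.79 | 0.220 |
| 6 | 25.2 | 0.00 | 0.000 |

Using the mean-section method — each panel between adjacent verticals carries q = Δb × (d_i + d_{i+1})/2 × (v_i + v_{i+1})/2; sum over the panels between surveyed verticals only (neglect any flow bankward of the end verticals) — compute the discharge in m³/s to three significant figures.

Panel 1-2: Δb = 2 m, d̄ = (0.00+0.70)/2 = 0.35, v̄ = (0.000+0.260)/2 = 0.13 → q = 2×0.35×0.13 = 0.09100 m³/s
Panel 2-3: Δb = 11.2 m, d̄ = (0.70+1.40)/2 = 1.05, v̄ = (0.260+0.254)/2 = 0.257 → q = 11.2×1.05×0.257 = 3.022 m³/s
Panel 3-4: Δb = 1.9 m, d̄ = (1.40+1.38)/2 = 1.39, v̄ = (0.254+0.287)/2 = 0.2705 → q = 1.9×1.39×0.2705 = 0.7144 m³/s
Panel 4-5: Δb = 8.1 m, d̄ = (1.38+0.79)/2 = 1.085, v̄ = (0.287+0.220)/2 = 0.2535 → q = 8.1×1.085×0.2535 = 2.228 m³/s
Panel 5-6: Δb = 2 m, d̄ = (0.79+0.00)/2 = 0.395, v̄ = (0.220+0.000)/2 = 0.11 → q = 2×0.395×0.11 = 0.08690 m³/s
Q = Σ q = 6.142 m³/s

6.14 m³/s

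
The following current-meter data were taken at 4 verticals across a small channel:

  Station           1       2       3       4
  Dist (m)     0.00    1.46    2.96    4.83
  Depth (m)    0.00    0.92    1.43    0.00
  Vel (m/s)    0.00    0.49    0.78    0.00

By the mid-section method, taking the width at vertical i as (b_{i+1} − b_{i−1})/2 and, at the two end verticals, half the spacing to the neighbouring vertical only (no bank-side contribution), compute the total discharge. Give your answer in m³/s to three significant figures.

2.55 m³/s

w_2 = (2.96 − 0.00)/2 = 1.48 m; q_2 = 0.49 × 0.92 × 1.48 = 0.6672 m³/s
w_3 = (4.83 − 1.46)/2 = 1.685 m; q_3 = 0.78 × 1.43 × 1.685 = 1.879 m³/s
Stations 1, 4 contribute zero (depth or velocity is 0).
Q = Σ qᵢ = 2.547 m³/s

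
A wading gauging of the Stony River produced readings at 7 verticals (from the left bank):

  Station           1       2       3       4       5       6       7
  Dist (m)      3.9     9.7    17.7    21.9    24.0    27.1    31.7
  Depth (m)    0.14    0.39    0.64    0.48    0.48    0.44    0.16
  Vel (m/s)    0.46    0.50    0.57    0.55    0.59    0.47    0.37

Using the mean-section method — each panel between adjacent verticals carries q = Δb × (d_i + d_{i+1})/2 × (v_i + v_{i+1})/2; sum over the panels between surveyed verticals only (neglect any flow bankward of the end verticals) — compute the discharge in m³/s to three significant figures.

Panel 1-2: Δb = 5.8 m, d̄ = (0.14+0.39)/2 = 0.265, v̄ = (0.46+0.50)/2 = 0.48 → q = 5.8×0.265×0.48 = 0.7378 m³/s
Panel 2-3: Δb = 8 m, d̄ = (0.39+0.64)/2 = 0.515, v̄ = (0.50+0.57)/2 = 0.535 → q = 8×0.515×0.535 = 2.204 m³/s
Panel 3-4: Δb = 4.2 m, d̄ = (0.64+0.48)/2 = 0.56, v̄ = (0.57+0.55)/2 = 0.56 → q = 4.2×0.56×0.56 = 1.317 m³/s
Panel 4-5: Δb = 2.1 m, d̄ = (0.48+0.48)/2 = 0.48, v̄ = (0.55+0.59)/2 = 0.57 → q = 2.1×0.48×0.57 = 0.5746 m³/s
Panel 5-6: Δb = 3.1 m, d̄ = (0.48+0.44)/2 = 0.46, v̄ = (0.59+0.47)/2 = 0.53 → q = 3.1×0.46×0.53 = 0.7558 m³/s
Panel 6-7: Δb = 4.6 m, d̄ = (0.44+0.16)/2 = 0.3, v̄ = (0.47+0.37)/2 = 0.42 → q = 4.6×0.3×0.42 = 0.5796 m³/s
Q = Σ q = 6.169 m³/s

6.17 m³/s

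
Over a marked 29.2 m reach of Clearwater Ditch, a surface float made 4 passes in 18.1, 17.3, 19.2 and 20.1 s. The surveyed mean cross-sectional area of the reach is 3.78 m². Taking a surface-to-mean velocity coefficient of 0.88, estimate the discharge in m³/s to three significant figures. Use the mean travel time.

t̄ = (18.1 + 17.3 + 19.2 + 20.1) / 4 = 18.675 s
v_surface = L / t̄ = 29.2 / 18.675 = 1.564 m/s
v_mean = 0.88 × 1.564 = 1.376 m/s
Q = A × v_mean = 3.78 × 1.376 = 5.201 m³/s

5.20 m³/s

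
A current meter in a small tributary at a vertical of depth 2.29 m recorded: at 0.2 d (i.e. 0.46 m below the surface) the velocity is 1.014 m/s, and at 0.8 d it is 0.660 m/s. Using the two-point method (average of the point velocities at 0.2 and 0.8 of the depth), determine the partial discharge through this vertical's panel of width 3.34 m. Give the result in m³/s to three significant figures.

6.40 m³/s

v̄ = (1.014 + 0.660) / 2 = 0.8370 m/s
q = v̄ × d × w = 0.8370 × 2.29 × 3.34 = 6.402 m³/s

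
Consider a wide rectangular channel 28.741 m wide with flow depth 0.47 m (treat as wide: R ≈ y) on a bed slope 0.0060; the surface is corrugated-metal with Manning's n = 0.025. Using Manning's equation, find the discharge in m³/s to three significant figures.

A = b·y = 28.741 × 0.47 = 13.51 m²
Wide channel: R ≈ y = 0.47 m
Q = (1/n)·A·R^(2/3)·S^(1/2) = (1/0.025) × 13.51 × 0.4700^(2/3) × 0.0060^(1/2) = 25.30 m³/s

25.3 m³/s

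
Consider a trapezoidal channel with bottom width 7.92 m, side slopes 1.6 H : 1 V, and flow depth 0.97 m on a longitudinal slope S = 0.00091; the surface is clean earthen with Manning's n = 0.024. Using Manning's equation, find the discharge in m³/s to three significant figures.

9.90 m³/s

A = (b + z·y)·y = (7.92 + 1.6×0.97)×0.97 = 9.188 m²
P = b + 2y√(1+z²) = 7.92 + 2×0.97×√(1+1.6²) = 11.58 m
R = A/P = 9.188/11.58 = 0.7934 m
Q = (1/n)·A·R^(2/3)·S^(1/2) = (1/0.024) × 9.188 × 0.7934^(2/3) × 0.00091^(1/2) = 9.897 m³/s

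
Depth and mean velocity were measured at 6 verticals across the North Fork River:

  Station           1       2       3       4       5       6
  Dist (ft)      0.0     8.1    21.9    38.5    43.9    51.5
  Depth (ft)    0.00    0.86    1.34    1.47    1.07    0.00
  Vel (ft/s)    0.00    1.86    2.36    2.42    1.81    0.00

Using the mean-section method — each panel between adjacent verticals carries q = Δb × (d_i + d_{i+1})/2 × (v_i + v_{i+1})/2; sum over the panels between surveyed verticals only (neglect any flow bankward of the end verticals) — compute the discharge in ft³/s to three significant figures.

109 ft³/s

Panel 1-2: Δb = 8.1 ft, d̄ = (0.00+0.86)/2 = 0.43, v̄ = (0.00+1.86)/2 = 0.93 → q = 8.1×0.43×0.93 = 3.239 ft³/s
Panel 2-3: Δb = 13.8 ft, d̄ = (0.86+1.34)/2 = 1.1, v̄ = (1.86+2.36)/2 = 2.11 → q = 13.8×1.1×2.11 = 32.03 ft³/s
Panel 3-4: Δb = 16.6 ft, d̄ = (1.34+1.47)/2 = 1.405, v̄ = (2.36+2.42)/2 = 2.39 → q = 16.6×1.405×2.39 = 55.74 ft³/s
Panel 4-5: Δb = 5.4 ft, d̄ = (1.47+1.07)/2 = 1.27, v̄ = (2.42+1.81)/2 = 2.115 → q = 5.4×1.27×2.115 = 14.50 ft³/s
Panel 5-6: Δb = 7.6 ft, d̄ = (1.07+0.00)/2 = 0.535, v̄ = (1.81+0.00)/2 = 0.905 → q = 7.6×0.535×0.905 = 3.680 ft³/s
Q = Σ q = 109.2 ft³/s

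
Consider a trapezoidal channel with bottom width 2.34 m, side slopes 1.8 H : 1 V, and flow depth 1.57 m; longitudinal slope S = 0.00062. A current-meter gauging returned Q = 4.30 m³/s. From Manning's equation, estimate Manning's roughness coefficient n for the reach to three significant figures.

A = (b + z·y)·y = (2.34 + 1.8×1.57)×1.57 = 8.111 m²
P = b + 2y√(1+z²) = 2.34 + 2×1.57×√(1+1.8²) = 8.806 m
R = A/P = 8.111/8.806 = 0.9211 m
n = (1/Q)·A·R^(2/3)·S^(1/2) = (1/4.30) × 8.111 × 0.9467 × 0.02490 = 0.04446

0.0445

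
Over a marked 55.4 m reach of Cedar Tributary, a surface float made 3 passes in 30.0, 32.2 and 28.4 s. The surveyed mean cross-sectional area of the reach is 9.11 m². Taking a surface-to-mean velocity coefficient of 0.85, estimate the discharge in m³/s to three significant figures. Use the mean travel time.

t̄ = (30.0 + 32.2 + 28.4) / 3 = 30.2 s
v_surface = L / t̄ = 55.4 / 30.2 = 1.834 m/s
v_mean = 0.85 × 1.834 = 1.559 m/s
Q = A × v_mean = 9.11 × 1.559 = 14.20 m³/s

14.2 m³/s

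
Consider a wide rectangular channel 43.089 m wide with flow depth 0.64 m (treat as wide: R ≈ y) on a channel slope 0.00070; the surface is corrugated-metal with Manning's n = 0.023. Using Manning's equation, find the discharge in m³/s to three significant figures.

A = b·y = 43.089 × 0.64 = 27.58 m²
Wide channel: R ≈ y = 0.64 m
Q = (1/n)·A·R^(2/3)·S^(1/2) = (1/0.023) × 27.58 × 0.6400^(2/3) × 0.00070^(1/2) = 23.56 m³/s

23.6 m³/s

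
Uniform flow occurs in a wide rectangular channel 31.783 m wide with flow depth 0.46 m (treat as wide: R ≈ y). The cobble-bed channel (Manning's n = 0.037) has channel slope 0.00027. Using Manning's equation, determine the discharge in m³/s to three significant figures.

A = b·y = 31.783 × 0.46 = 14.62 m²
Wide channel: R ≈ y = 0.46 m
Q = (1/n)·A·R^(2/3)·S^(1/2) = (1/0.037) × 14.62 × 0.4600^(2/3) × 0.00027^(1/2) = 3.869 m³/s

3.87 m³/s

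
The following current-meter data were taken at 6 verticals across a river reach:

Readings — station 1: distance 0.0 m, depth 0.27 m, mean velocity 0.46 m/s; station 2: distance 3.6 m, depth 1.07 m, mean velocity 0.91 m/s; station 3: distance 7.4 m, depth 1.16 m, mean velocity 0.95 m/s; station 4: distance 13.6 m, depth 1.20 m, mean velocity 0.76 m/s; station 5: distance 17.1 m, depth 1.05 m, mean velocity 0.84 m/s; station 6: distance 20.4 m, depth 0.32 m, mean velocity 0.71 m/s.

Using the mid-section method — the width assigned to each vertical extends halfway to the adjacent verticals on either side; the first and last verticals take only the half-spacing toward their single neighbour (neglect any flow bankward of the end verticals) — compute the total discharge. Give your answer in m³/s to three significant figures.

w_1 = (3.6 − 0.0)/2 = 1.8 m; q_1 = 0.46 × 0.27 × 1.8 = 0.2236 m³/s
w_2 = (7.4 − 0.0)/2 = 3.7 m; q_2 = 0.91 × 1.07 × 3.7 = 3.603 m³/s
w_3 = (13.6 − 3.6)/2 = 5 m; q_3 = 0.95 × 1.16 × 5 = 5.510 m³/s
w_4 = (17.1 − 7.4)/2 = 4.85 m; q_4 = 0.76 × 1.20 × 4.85 = 4.423 m³/s
w_5 = (20.4 − 13.6)/2 = 3.4 m; q_5 = 0.84 × 1.05 × 3.4 = 2.999 m³/s
w_6 = (20.4 − 17.1)/2 = 1.65 m; q_6 = 0.71 × 0.32 × 1.65 = 0.3749 m³/s
Q = Σ qᵢ = 17.13 m³/s

17.1 m³/s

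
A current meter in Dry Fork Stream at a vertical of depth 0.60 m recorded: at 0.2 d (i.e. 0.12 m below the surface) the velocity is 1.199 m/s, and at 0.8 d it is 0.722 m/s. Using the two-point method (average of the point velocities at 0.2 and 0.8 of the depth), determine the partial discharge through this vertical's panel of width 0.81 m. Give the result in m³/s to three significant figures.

0.467 m³/s

v̄ = (1.199 + 0.722) / 2 = 0.9605 m/s
q = v̄ × d × w = 0.9605 × 0.60 × 0.81 = 0.4668 m³/s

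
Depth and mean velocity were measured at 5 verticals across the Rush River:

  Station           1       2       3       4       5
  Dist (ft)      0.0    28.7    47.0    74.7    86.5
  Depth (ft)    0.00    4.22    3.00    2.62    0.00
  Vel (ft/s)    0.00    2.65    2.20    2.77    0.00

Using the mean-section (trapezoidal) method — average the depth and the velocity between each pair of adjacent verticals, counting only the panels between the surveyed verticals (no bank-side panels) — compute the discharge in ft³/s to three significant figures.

Panel 1-2: Δb = 28.7 ft, d̄ = (0.00+4.22)/2 = 2.11, v̄ = (0.00+2.65)/2 = 1.325 → q = 28.7×2.11×1.325 = 80.24 ft³/s
Panel 2-3: Δb = 18.3 ft, d̄ = (4.22+3.00)/2 = 3.61, v̄ = (2.65+2.20)/2 = 2.425 → q = 18.3×3.61×2.425 = 160.2 ft³/s
Panel 3-4: Δb = 27.7 ft, d̄ = (3.00+2.62)/2 = 2.81, v̄ = (2.20+2.77)/2 = 2.485 → q = 27.7×2.81×2.485 = 193.4 ft³/s
Panel 4-5: Δb = 11.8 ft, d̄ = (2.62+0.00)/2 = 1.31, v̄ = (2.77+0.00)/2 = 1.385 → q = 11.8×1.31×1.385 = 21.41 ft³/s
Q = Σ q = 455.3 ft³/s

455 ft³/s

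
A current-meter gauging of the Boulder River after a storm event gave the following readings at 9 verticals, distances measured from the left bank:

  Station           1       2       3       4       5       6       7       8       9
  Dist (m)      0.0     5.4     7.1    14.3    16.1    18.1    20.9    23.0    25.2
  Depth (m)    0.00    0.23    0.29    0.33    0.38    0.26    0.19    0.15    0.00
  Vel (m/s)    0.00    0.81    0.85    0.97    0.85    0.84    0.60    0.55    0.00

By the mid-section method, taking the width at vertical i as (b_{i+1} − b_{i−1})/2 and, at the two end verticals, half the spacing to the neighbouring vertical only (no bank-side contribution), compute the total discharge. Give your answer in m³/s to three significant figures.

4.79 m³/s

w_2 = (7.1 − 0.0)/2 = 3.55 m; q_2 = 0.81 × 0.23 × 3.55 = 0.6614 m³/s
w_3 = (14.3 − 5.4)/2 = 4.45 m; q_3 = 0.85 × 0.29 × 4.45 = 1.097 m³/s
w_4 = (16.1 − 7.1)/2 = 4.5 m; q_4 = 0.97 × 0.33 × 4.5 = 1.440 m³/s
w_5 = (18.1 − 14.3)/2 = 1.9 m; q_5 = 0.85 × 0.38 × 1.9 = 0.6137 m³/s
w_6 = (20.9 − 16.1)/2 = 2.4 m; q_6 = 0.84 × 0.26 × 2.4 = 0.5242 m³/s
w_7 = (23.0 − 18.1)/2 = 2.45 m; q_7 = 0.60 × 0.19 × 2.45 = 0.2793 m³/s
w_8 = (25.2 − 20.9)/2 = 2.15 m; q_8 = 0.55 × 0.15 × 2.15 = 0.1774 m³/s
Stations 1, 9 contribute zero (depth or velocity is 0).
Q = Σ qᵢ = 4.793 m³/s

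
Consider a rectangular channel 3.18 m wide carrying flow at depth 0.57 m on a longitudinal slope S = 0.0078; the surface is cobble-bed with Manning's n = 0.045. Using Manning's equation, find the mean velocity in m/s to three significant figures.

A = b·y = 3.18 × 0.57 = 1.813 m²
P = b + 2y = 3.18 + 2×0.57 = 4.320 m
R = A/P = 1.813/4.320 = 0.4196 m
Q = (1/n)·A·R^(2/3)·S^(1/2) = (1/0.045) × 1.813 × 0.4196^(2/3) × 0.0078^(1/2) = 1.994 m³/s
V = Q/A = 1.994/1.813 = 1.100 m/s

1.10 m/s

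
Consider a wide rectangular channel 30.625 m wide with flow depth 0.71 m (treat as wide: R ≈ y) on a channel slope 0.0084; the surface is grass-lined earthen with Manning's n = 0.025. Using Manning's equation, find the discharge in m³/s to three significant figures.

63.4 m³/s

A = b·y = 30.625 × 0.71 = 21.74 m²
Wide channel: R ≈ y = 0.71 m
Q = (1/n)·A·R^(2/3)·S^(1/2) = (1/0.025) × 21.74 × 0.7100^(2/3) × 0.0084^(1/2) = 63.44 m³/s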